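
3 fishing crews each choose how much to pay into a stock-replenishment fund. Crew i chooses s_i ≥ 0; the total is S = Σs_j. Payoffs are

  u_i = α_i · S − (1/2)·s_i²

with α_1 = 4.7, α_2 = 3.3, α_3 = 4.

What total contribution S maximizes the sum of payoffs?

36

Planner FOC: ∂(Σu_j)/∂s_i = (Σα_j) − s_i = 0, so s_i^SO = Σα_j = 12 for every i; S^SO = 36.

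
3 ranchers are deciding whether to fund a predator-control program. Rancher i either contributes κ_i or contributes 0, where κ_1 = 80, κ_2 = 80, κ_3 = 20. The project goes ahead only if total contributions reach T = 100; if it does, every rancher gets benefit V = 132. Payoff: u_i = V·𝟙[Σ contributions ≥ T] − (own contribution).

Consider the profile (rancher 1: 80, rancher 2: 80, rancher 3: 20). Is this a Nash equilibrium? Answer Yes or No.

No

Total = 180 ≥ 100: provided.
Rancher 1 (pledges 80, payoff 52): dropping to 0 → total 100, payoff 132. Profitable deviation.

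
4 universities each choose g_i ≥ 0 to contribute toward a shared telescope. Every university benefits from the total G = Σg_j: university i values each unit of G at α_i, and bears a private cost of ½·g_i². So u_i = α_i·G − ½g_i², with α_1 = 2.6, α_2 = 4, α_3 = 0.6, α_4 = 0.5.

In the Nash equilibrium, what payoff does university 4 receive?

3.725

University i's FOC: ∂u_i/∂g_i = α_i − g_i = 0, so g_i* = α_i.
NE contributions = (2.6, 4, 0.6, 0.5); G = 7.7.
u_4 = α_4·G − ½·(g_4)² = 0.5·7.7 − ½·0.5² = 3.725.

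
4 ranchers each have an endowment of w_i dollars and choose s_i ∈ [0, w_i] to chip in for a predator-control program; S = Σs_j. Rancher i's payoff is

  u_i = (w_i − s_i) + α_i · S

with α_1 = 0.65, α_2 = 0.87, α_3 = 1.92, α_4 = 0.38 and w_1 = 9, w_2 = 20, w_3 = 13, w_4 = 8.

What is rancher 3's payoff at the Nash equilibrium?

∂u_i/∂s_i = α_i − 1, so rancher i contributes w_i if α_i > 1, else 0.
α_i > 1 for i ∈ {3}; NE contributions (0, 0, 13, 0), S = 13.
u_3 = (13 − 13) + 1.92·13 = 24.96.

24.96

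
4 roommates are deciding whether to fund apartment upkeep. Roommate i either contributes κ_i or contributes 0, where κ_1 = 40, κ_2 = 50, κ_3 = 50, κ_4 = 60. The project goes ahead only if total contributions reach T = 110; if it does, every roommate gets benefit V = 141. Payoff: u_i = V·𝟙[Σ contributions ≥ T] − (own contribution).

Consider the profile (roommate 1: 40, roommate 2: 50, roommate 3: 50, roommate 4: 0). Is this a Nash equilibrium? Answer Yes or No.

Yes

Total = 140 ≥ 110: provided.
Roommate 1 (pledges 40, payoff 101): dropping to 0 → total 100, payoff 0. No gain.
Roommate 2 (pledges 50, payoff 91): dropping to 0 → total 90, payoff 0. No gain.
Roommate 3 (pledges 50, payoff 91): dropping to 0 → total 90, payoff 0. No gain.
Roommate 4 (pledges 0, payoff 141): pledging 60 → total 200, payoff 81. No gain.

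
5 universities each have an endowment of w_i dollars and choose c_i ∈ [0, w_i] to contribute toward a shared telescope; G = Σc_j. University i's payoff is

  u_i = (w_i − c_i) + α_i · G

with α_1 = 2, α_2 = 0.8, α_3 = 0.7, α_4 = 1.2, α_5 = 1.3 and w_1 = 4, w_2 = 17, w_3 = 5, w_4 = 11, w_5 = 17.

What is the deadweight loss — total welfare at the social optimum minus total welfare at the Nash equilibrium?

110

∂u_i/∂c_i = α_i − 1, so university i contributes w_i if α_i > 1, else 0.
α_i > 1 for i ∈ {1, 4, 5}; NE contributions (4, 0, 0, 11, 17), G = 32.
W^NE = Σw_i − G^NE + (Σα_i)·G^NE = 54 + 5·32 = 214.
Planner: ∂(Σu_j)/∂c_i = Σα_j − 1 = 5 > 0, so everyone contributes w_i; G^SO = 54, W^SO = 54 + 5·54 = 324.
Deadweight loss = 110.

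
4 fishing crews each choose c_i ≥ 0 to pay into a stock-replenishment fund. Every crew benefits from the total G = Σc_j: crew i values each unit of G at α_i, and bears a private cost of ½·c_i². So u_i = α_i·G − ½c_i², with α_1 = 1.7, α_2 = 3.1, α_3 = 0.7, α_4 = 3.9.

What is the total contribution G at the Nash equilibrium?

Crew i's FOC: ∂u_i/∂c_i = α_i − c_i = 0, so c_i* = α_i.
NE contributions = (1.7, 3.1, 0.7, 3.9); G = 9.4.

9.4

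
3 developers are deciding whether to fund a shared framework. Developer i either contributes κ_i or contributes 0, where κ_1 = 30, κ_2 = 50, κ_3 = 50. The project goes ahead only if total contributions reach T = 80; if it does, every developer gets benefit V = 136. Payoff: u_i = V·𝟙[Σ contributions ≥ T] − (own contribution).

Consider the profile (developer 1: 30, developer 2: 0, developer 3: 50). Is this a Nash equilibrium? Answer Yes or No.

Total = 80 ≥ 80: provided.
Developer 1 (pledges 30, payoff 106): dropping to 0 → total 50, payoff 0. No gain.
Developer 2 (pledges 0, payoff 136): pledging 50 → total 130, payoff 86. No gain.
Developer 3 (pledges 50, payoff 86): dropping to 0 → total 30, payoff 0. No gain.

Yes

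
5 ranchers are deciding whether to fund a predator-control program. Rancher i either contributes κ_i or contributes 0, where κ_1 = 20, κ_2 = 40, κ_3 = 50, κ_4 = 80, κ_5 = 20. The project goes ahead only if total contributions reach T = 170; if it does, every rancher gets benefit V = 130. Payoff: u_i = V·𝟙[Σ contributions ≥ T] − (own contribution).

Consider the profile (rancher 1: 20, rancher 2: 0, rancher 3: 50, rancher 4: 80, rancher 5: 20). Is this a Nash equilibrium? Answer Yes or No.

Total = 170 ≥ 170: provided.
Rancher 1 (pledges 20, payoff 110): dropping to 0 → total 150, payoff 0. No gain.
Rancher 2 (pledges 0, payoff 130): pledging 40 → total 210, payoff 90. No gain.
Rancher 3 (pledges 50, payoff 80): dropping to 0 → total 120, payoff 0. No gain.
Rancher 4 (pledges 80, payoff 50): dropping to 0 → total 90, payoff 0. No gain.
Rancher 5 (pledges 20, payoff 110): dropping to 0 → total 150, payoff 0. No gain.

Yes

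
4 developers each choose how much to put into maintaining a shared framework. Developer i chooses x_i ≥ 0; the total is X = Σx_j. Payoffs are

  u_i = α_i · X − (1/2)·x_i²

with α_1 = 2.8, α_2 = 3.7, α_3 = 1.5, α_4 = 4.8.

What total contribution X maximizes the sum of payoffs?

51.2

Planner FOC: ∂(Σu_j)/∂x_i = (Σα_j) − x_i = 0, so x_i^SO = Σα_j = 12.8 for every i; X^SO = 51.2.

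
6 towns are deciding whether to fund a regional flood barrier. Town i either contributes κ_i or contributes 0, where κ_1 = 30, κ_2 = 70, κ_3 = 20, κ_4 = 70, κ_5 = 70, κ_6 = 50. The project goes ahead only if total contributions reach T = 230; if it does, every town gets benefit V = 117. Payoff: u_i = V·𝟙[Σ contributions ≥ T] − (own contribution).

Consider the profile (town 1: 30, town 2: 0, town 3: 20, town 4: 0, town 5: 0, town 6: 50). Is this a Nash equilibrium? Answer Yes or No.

No

Total = 100 < 230: not provided.
Town 1 (pledges 30, payoff -30): dropping to 0 → total 70, payoff 0. Profitable deviation.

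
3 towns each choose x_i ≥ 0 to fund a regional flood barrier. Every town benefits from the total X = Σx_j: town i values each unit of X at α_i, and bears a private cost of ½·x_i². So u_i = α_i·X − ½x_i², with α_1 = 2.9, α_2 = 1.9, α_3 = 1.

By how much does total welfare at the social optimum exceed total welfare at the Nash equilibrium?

23.33

Town i's FOC: ∂u_i/∂x_i = α_i − x_i = 0, so x_i* = α_i.
NE contributions = (2.9, 1.9, 1); X = 5.8.
W^NE = (Σα)·X − ½Σα_i² = 5.8² − ½·13.02 = 27.13.
Planner sets x_i = Σα_j = 5.8 for every i, so X^SO = 3·5.8 = 17.4.
W^SO = (Σα)·X^SO − ½·3·(Σα)² = (3/2)·5.8² = 50.46.
Deadweight loss = W^SO − W^NE = 23.33.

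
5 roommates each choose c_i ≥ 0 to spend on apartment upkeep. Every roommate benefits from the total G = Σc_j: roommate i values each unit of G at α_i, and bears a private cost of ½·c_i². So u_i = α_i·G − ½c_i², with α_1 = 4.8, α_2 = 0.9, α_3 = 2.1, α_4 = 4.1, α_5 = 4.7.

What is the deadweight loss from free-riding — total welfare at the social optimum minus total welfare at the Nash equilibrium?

Roommate i's FOC: ∂u_i/∂c_i = α_i − c_i = 0, so c_i* = α_i.
NE contributions = (4.8, 0.9, 2.1, 4.1, 4.7); G = 16.6.
W^NE = (Σα)·G − ½Σα_i² = 16.6² − ½·67.16 = 241.98.
Planner sets c_i = Σα_j = 16.6 for every i, so G^SO = 5·16.6 = 83.
W^SO = (Σα)·G^SO − ½·5·(Σα)² = (5/2)·16.6² = 688.9.
Deadweight loss = W^SO − W^NE = 446.92.

446.92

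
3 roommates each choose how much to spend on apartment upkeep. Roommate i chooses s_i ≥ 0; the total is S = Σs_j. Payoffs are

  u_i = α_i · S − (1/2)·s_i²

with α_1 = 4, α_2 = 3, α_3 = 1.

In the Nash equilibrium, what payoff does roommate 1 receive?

Roommate i's FOC: ∂u_i/∂s_i = α_i − s_i = 0, so s_i* = α_i.
NE contributions = (4, 3, 1); S = 8.
u_1 = α_1·S − ½·(s_1)² = 4·8 − ½·4² = 24.

24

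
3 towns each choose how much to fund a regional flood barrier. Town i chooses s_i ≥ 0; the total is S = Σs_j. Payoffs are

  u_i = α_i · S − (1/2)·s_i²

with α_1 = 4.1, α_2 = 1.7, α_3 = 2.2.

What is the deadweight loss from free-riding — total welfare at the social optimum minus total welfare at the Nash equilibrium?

44.27

Town i's FOC: ∂u_i/∂s_i = α_i − s_i = 0, so s_i* = α_i.
NE contributions = (4.1, 1.7, 2.2); S = 8.
W^NE = (Σα)·S − ½Σα_i² = 8² − ½·24.54 = 51.73.
Planner sets s_i = Σα_j = 8 for every i, so S^SO = 3·8 = 24.
W^SO = (Σα)·S^SO − ½·3·(Σα)² = (3/2)·8² = 96.
Deadweight loss = W^SO − W^NE = 44.27.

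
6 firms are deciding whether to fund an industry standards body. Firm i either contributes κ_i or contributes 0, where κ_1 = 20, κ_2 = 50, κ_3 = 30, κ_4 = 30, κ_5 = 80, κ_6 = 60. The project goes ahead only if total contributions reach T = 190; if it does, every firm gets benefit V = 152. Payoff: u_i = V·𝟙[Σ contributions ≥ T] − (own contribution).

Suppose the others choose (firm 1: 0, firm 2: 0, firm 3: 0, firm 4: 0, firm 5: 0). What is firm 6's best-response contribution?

Others' total = 0. Even contributing 60 gives 60 < 190: no benefit either way.
Best response: 0.

0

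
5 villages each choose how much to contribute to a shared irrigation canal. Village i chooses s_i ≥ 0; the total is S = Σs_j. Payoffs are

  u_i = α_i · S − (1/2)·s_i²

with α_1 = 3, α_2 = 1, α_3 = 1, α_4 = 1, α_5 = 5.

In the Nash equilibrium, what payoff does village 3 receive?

10.5

Village i's FOC: ∂u_i/∂s_i = α_i − s_i = 0, so s_i* = α_i.
NE contributions = (3, 1, 1, 1, 5); S = 11.
u_3 = α_3·S − ½·(s_3)² = 1·11 − ½·1² = 10.5.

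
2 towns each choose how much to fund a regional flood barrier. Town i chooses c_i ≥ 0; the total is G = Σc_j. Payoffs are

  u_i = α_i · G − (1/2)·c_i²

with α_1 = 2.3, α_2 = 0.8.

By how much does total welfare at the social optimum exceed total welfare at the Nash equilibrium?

Town i's FOC: ∂u_i/∂c_i = α_i − c_i = 0, so c_i* = α_i.
NE contributions = (2.3, 0.8); G = 3.1.
W^NE = (Σα)·G − ½Σα_i² = 3.1² − ½·5.93 = 6.645.
Planner sets c_i = Σα_j = 3.1 for every i, so G^SO = 2·3.1 = 6.2.
W^SO = (Σα)·G^SO − ½·2·(Σα)² = (2/2)·3.1² = 9.61.
Deadweight loss = W^SO − W^NE = 2.965.

2.965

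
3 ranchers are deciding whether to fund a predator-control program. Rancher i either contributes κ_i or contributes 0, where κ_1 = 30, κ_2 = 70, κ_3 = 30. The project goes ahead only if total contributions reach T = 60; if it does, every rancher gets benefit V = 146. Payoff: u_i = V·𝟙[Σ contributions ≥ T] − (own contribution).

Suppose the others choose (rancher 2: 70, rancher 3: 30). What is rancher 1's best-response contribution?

Others' total = 100 ≥ 60; contributing adds cost 30 for no extra benefit.
Best response: 0.

0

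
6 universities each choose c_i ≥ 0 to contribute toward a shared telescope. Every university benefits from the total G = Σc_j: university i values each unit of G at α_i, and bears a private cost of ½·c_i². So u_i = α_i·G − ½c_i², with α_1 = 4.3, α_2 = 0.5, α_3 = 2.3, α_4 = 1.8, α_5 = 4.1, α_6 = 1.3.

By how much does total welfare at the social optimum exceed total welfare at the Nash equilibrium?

431.865

University i's FOC: ∂u_i/∂c_i = α_i − c_i = 0, so c_i* = α_i.
NE contributions = (4.3, 0.5, 2.3, 1.8, 4.1, 1.3); G = 14.3.
W^NE = (Σα)·G − ½Σα_i² = 14.3² − ½·45.77 = 181.605.
Planner sets c_i = Σα_j = 14.3 for every i, so G^SO = 6·14.3 = 85.8.
W^SO = (Σα)·G^SO − ½·6·(Σα)² = (6/2)·14.3² = 613.47.
Deadweight loss = W^SO − W^NE = 431.865.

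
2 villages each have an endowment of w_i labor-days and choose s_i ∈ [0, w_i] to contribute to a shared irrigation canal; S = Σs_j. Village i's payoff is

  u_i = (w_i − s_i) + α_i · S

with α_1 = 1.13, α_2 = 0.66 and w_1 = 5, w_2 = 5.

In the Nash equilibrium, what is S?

∂u_i/∂s_i = α_i − 1, so village i contributes w_i if α_i > 1, else 0.
α_i > 1 for i ∈ {1}; NE contributions (5, 0), S = 5.

5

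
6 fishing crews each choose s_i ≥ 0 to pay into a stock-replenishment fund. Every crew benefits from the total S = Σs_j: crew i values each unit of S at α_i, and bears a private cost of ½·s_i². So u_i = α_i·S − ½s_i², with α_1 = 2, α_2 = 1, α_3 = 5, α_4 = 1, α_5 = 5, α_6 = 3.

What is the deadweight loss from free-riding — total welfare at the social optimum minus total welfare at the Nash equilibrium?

610.5

Crew i's FOC: ∂u_i/∂s_i = α_i − s_i = 0, so s_i* = α_i.
NE contributions = (2, 1, 5, 1, 5, 3); S = 17.
W^NE = (Σα)·S − ½Σα_i² = 17² − ½·65 = 256.5.
Planner sets s_i = Σα_j = 17 for every i, so S^SO = 6·17 = 102.
W^SO = (Σα)·S^SO − ½·6·(Σα)² = (6/2)·17² = 867.
Deadweight loss = W^SO − W^NE = 610.5.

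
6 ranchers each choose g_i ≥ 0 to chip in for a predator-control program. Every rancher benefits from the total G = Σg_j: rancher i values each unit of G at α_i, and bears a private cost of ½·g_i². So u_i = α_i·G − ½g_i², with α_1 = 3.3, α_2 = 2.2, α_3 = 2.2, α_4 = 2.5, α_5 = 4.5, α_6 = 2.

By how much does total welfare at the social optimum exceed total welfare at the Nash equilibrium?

583.315

Rancher i's FOC: ∂u_i/∂g_i = α_i − g_i = 0, so g_i* = α_i.
NE contributions = (3.3, 2.2, 2.2, 2.5, 4.5, 2); G = 16.7.
W^NE = (Σα)·G − ½Σα_i² = 16.7² − ½·51.07 = 253.355.
Planner sets g_i = Σα_j = 16.7 for every i, so G^SO = 6·16.7 = 100.2.
W^SO = (Σα)·G^SO − ½·6·(Σα)² = (6/2)·16.7² = 836.67.
Deadweight loss = W^SO − W^NE = 583.315.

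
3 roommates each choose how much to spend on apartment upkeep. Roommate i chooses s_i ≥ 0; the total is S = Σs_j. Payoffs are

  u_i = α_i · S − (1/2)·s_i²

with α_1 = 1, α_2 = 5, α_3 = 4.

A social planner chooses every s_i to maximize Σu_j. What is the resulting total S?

30

Planner FOC: ∂(Σu_j)/∂s_i = (Σα_j) − s_i = 0, so s_i^SO = Σα_j = 10 for every i; S^SO = 30.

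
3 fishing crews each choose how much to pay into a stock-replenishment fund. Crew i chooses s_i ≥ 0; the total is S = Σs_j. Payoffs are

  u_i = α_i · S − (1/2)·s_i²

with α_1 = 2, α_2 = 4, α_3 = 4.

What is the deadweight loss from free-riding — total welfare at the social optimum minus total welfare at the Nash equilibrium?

68

Crew i's FOC: ∂u_i/∂s_i = α_i − s_i = 0, so s_i* = α_i.
NE contributions = (2, 4, 4); S = 10.
W^NE = (Σα)·S − ½Σα_i² = 10² − ½·36 = 82.
Planner sets s_i = Σα_j = 10 for every i, so S^SO = 3·10 = 30.
W^SO = (Σα)·S^SO − ½·3·(Σα)² = (3/2)·10² = 150.
Deadweight loss = W^SO − W^NE = 68.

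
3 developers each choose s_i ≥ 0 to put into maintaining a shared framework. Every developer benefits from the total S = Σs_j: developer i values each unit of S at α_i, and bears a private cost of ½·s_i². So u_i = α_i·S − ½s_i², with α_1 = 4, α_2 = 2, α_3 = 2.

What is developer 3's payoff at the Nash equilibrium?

Developer i's FOC: ∂u_i/∂s_i = α_i − s_i = 0, so s_i* = α_i.
NE contributions = (4, 2, 2); S = 8.
u_3 = α_3·S − ½·(s_3)² = 2·8 − ½·2² = 14.

14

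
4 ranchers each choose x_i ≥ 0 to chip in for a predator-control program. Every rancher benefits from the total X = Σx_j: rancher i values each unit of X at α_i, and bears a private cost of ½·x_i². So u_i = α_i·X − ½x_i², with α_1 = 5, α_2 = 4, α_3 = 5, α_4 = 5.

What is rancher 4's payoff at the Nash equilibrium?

82.5

Rancher i's FOC: ∂u_i/∂x_i = α_i − x_i = 0, so x_i* = α_i.
NE contributions = (5, 4, 5, 5); X = 19.
u_4 = α_4·X − ½·(x_4)² = 5·19 − ½·5² = 82.5.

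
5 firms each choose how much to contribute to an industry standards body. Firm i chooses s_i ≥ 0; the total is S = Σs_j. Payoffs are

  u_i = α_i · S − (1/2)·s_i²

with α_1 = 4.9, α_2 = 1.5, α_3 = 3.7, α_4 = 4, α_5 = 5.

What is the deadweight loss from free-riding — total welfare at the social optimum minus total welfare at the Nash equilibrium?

Firm i's FOC: ∂u_i/∂s_i = α_i − s_i = 0, so s_i* = α_i.
NE contributions = (4.9, 1.5, 3.7, 4, 5); S = 19.1.
W^NE = (Σα)·S − ½Σα_i² = 19.1² − ½·80.95 = 324.335.
Planner sets s_i = Σα_j = 19.1 for every i, so S^SO = 5·19.1 = 95.5.
W^SO = (Σα)·S^SO − ½·5·(Σα)² = (5/2)·19.1² = 912.025.
Deadweight loss = W^SO − W^NE = 587.69.

587.69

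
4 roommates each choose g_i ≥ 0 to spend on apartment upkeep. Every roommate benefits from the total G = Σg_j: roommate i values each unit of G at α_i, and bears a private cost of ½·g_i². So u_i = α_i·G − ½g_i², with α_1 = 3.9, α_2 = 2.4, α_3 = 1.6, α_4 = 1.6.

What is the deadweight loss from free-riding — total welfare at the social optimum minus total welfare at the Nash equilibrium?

Roommate i's FOC: ∂u_i/∂g_i = α_i − g_i = 0, so g_i* = α_i.
NE contributions = (3.9, 2.4, 1.6, 1.6); G = 9.5.
W^NE = (Σα)·G − ½Σα_i² = 9.5² − ½·26.09 = 77.205.
Planner sets g_i = Σα_j = 9.5 for every i, so G^SO = 4·9.5 = 38.
W^SO = (Σα)·G^SO − ½·4·(Σα)² = (4/2)·9.5² = 180.5.
Deadweight loss = W^SO − W^NE = 103.295.

103.295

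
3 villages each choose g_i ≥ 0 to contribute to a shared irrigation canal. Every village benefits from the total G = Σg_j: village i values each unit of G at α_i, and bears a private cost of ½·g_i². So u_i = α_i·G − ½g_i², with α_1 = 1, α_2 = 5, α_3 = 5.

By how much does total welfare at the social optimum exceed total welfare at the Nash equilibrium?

86

Village i's FOC: ∂u_i/∂g_i = α_i − g_i = 0, so g_i* = α_i.
NE contributions = (1, 5, 5); G = 11.
W^NE = (Σα)·G − ½Σα_i² = 11² − ½·51 = 95.5.
Planner sets g_i = Σα_j = 11 for every i, so G^SO = 3·11 = 33.
W^SO = (Σα)·G^SO − ½·3·(Σα)² = (3/2)·11² = 181.5.
Deadweight loss = W^SO − W^NE = 86.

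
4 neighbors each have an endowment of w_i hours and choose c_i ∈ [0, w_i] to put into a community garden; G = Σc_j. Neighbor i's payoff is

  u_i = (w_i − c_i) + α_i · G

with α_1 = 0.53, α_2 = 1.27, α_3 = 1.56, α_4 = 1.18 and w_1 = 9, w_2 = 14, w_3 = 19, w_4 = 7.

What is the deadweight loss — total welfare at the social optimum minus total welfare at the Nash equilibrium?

∂u_i/∂c_i = α_i − 1, so neighbor i contributes w_i if α_i > 1, else 0.
α_i > 1 for i ∈ {2, 3, 4}; NE contributions (0, 14, 19, 7), G = 40.
W^NE = Σw_i − G^NE + (Σα_i)·G^NE = 49 + 3.54·40 = 190.6.
Planner: ∂(Σu_j)/∂c_i = Σα_j − 1 = 3.54 > 0, so everyone contributes w_i; G^SO = 49, W^SO = 49 + 3.54·49 = 222.46.
Deadweight loss = 31.86.

31.86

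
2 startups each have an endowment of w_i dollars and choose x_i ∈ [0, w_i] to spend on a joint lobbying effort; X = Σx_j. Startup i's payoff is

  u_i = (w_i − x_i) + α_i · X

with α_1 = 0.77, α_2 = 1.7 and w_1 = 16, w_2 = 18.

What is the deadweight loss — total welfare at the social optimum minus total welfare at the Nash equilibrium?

∂u_i/∂x_i = α_i − 1, so startup i contributes w_i if α_i > 1, else 0.
α_i > 1 for i ∈ {2}; NE contributions (0, 18), X = 18.
W^NE = Σw_i − X^NE + (Σα_i)·X^NE = 34 + 1.47·18 = 60.46.
Planner: ∂(Σu_j)/∂x_i = Σα_j − 1 = 1.47 > 0, so everyone contributes w_i; X^SO = 34, W^SO = 34 + 1.47·34 = 83.98.
Deadweight loss = 23.52.

23.52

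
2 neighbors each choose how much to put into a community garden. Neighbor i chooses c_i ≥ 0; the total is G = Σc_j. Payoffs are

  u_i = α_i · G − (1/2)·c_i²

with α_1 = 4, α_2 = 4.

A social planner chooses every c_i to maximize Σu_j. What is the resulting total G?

16

Planner FOC: ∂(Σu_j)/∂c_i = (Σα_j) − c_i = 0, so c_i^SO = Σα_j = 8 for every i; G^SO = 16.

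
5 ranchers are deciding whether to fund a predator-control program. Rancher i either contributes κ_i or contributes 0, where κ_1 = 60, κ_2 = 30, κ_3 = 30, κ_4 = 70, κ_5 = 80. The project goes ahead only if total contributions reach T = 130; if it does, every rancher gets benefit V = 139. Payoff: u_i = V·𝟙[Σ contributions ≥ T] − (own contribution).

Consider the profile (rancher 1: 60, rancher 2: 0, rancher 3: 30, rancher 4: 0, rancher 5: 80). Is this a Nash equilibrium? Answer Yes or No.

No

Total = 170 ≥ 130: provided.
Rancher 1 (pledges 60, payoff 79): dropping to 0 → total 110, payoff 0. No gain.
Rancher 2 (pledges 0, payoff 139): pledging 30 → total 200, payoff 109. No gain.
Rancher 3 (pledges 30, payoff 109): dropping to 0 → total 140, payoff 139. Profitable deviation.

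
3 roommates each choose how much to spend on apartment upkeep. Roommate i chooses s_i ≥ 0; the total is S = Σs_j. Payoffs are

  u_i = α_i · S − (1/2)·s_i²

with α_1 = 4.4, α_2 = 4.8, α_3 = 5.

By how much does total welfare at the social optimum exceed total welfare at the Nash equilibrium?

134.52

Roommate i's FOC: ∂u_i/∂s_i = α_i − s_i = 0, so s_i* = α_i.
NE contributions = (4.4, 4.8, 5); S = 14.2.
W^NE = (Σα)·S − ½Σα_i² = 14.2² − ½·67.4 = 167.94.
Planner sets s_i = Σα_j = 14.2 for every i, so S^SO = 3·14.2 = 42.6.
W^SO = (Σα)·S^SO − ½·3·(Σα)² = (3/2)·14.2² = 302.46.
Deadweight loss = W^SO − W^NE = 134.52.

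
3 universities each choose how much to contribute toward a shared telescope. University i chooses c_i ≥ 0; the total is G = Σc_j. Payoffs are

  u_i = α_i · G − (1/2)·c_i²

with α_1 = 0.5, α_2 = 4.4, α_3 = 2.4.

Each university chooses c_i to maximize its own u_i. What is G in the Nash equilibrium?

University i's FOC: ∂u_i/∂c_i = α_i − c_i = 0, so c_i* = α_i.
NE contributions = (0.5, 4.4, 2.4); G = 7.3.

7.3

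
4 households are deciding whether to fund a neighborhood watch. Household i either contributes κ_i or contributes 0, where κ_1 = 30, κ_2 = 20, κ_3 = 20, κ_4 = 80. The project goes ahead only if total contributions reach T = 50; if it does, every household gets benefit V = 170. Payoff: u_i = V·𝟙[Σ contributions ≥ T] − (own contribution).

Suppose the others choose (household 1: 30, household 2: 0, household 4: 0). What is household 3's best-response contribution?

Others' total = 30. Contributing 20 brings total to 50 ≥ 50: gain V − κ_3 = 150.
Best response: 20.

20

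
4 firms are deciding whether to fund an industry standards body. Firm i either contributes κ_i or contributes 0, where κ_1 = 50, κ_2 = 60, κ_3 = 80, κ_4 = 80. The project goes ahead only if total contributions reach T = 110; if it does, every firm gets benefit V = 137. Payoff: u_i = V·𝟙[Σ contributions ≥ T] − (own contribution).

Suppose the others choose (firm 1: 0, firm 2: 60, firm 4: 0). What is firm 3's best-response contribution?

Others' total = 60. Contributing 80 brings total to 140 ≥ 110: gain V − κ_3 = 57.
Best response: 80.

80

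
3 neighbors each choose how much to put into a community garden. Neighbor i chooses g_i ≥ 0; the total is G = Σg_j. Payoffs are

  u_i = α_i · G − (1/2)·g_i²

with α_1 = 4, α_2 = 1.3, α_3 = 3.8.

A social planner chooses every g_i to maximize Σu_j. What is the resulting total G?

27.3

Planner FOC: ∂(Σu_j)/∂g_i = (Σα_j) − g_i = 0, so g_i^SO = Σα_j = 9.1 for every i; G^SO = 27.3.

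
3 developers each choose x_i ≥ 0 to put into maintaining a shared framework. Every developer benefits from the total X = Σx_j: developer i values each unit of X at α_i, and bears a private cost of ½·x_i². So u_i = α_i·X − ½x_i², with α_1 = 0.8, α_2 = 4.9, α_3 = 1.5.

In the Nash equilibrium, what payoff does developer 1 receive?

Developer i's FOC: ∂u_i/∂x_i = α_i − x_i = 0, so x_i* = α_i.
NE contributions = (0.8, 4.9, 1.5); X = 7.2.
u_1 = α_1·X − ½·(x_1)² = 0.8·7.2 − ½·0.8² = 5.44.

5.44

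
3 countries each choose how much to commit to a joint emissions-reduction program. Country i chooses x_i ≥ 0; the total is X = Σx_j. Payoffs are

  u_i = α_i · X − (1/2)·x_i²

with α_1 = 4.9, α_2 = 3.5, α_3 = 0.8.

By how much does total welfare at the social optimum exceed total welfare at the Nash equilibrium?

60.77

Country i's FOC: ∂u_i/∂x_i = α_i − x_i = 0, so x_i* = α_i.
NE contributions = (4.9, 3.5, 0.8); X = 9.2.
W^NE = (Σα)·X − ½Σα_i² = 9.2² − ½·36.9 = 66.19.
Planner sets x_i = Σα_j = 9.2 for every i, so X^SO = 3·9.2 = 27.6.
W^SO = (Σα)·X^SO − ½·3·(Σα)² = (3/2)·9.2² = 126.96.
Deadweight loss = W^SO − W^NE = 60.77.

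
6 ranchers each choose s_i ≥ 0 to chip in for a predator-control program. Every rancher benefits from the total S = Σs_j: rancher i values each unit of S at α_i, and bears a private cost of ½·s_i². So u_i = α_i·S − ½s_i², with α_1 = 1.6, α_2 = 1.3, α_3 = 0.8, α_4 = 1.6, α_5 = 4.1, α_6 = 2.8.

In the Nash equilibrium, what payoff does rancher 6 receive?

Rancher i's FOC: ∂u_i/∂s_i = α_i − s_i = 0, so s_i* = α_i.
NE contributions = (1.6, 1.3, 0.8, 1.6, 4.1, 2.8); S = 12.2.
u_6 = α_6·S − ½·(s_6)² = 2.8·12.2 − ½·2.8² = 30.24.

30.24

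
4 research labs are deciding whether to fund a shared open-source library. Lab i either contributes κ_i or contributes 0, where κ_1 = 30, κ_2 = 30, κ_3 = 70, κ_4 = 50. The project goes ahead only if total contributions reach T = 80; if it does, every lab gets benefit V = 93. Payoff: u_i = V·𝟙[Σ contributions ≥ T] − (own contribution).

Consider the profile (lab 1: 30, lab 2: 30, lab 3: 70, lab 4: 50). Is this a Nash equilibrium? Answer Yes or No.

No

Total = 180 ≥ 80: provided.
Lab 1 (pledges 30, payoff 63): dropping to 0 → total 150, payoff 93. Profitable deviation.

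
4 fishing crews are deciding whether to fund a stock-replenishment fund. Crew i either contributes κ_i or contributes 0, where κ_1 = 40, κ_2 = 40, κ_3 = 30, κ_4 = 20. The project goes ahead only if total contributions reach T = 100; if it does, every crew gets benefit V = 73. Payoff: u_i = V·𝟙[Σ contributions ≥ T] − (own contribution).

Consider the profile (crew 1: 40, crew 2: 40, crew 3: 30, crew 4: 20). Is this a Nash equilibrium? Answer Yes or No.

Total = 130 ≥ 100: provided.
Crew 1 (pledges 40, payoff 33): dropping to 0 → total 90, payoff 0. No gain.
Crew 2 (pledges 40, payoff 33): dropping to 0 → total 90, payoff 0. No gain.
Crew 3 (pledges 30, payoff 43): dropping to 0 → total 100, payoff 73. Profitable deviation.

No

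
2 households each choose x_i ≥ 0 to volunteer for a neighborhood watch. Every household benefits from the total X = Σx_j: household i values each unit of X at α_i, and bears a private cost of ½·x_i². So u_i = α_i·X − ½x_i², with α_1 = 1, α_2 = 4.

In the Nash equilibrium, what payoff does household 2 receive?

Household i's FOC: ∂u_i/∂x_i = α_i − x_i = 0, so x_i* = α_i.
NE contributions = (1, 4); X = 5.
u_2 = α_2·X − ½·(x_2)² = 4·5 − ½·4² = 12.

12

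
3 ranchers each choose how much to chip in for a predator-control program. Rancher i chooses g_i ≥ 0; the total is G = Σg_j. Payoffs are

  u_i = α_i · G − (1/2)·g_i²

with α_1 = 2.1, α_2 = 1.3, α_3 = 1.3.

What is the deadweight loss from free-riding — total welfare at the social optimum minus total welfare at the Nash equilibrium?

Rancher i's FOC: ∂u_i/∂g_i = α_i − g_i = 0, so g_i* = α_i.
NE contributions = (2.1, 1.3, 1.3); G = 4.7.
W^NE = (Σα)·G − ½Σα_i² = 4.7² − ½·7.79 = 18.195.
Planner sets g_i = Σα_j = 4.7 for every i, so G^SO = 3·4.7 = 14.1.
W^SO = (Σα)·G^SO − ½·3·(Σα)² = (3/2)·4.7² = 33.135.
Deadweight loss = W^SO − W^NE = 14.94.

14.94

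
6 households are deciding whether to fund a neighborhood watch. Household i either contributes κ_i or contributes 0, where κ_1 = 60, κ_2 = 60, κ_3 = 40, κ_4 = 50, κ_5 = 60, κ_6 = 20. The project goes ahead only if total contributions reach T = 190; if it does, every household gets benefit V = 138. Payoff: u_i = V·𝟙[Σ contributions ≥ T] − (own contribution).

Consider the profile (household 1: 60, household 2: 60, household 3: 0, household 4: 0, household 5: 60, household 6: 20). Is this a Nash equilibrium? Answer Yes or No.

Yes

Total = 200 ≥ 190: provided.
Household 1 (pledges 60, payoff 78): dropping to 0 → total 140, payoff 0. No gain.
Household 2 (pledges 60, payoff 78): dropping to 0 → total 140, payoff 0. No gain.
Household 3 (pledges 0, payoff 138): pledging 40 → total 240, payoff 98. No gain.
Household 4 (pledges 0, payoff 138): pledging 50 → total 250, payoff 88. No gain.
Household 5 (pledges 60, payoff 78): dropping to 0 → total 140, payoff 0. No gain.
Household 6 (pledges 20, payoff 118): dropping to 0 → total 180, payoff 0. No gain.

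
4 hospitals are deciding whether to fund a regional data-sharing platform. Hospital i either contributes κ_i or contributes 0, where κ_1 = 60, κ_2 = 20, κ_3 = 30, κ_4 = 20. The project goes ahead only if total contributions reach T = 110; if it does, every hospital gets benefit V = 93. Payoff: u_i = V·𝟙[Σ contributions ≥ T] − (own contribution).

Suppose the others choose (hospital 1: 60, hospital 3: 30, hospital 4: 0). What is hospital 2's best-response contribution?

20

Others' total = 90. Contributing 20 brings total to 110 ≥ 110: gain V − κ_2 = 73.
Best response: 20.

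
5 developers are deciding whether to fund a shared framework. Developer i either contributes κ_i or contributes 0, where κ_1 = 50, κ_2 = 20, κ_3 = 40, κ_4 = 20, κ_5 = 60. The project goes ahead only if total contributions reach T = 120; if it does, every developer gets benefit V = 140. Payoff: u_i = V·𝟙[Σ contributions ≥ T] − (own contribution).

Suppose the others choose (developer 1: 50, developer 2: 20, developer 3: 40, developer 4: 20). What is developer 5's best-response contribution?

0

Others' total = 130 ≥ 120; contributing adds cost 60 for no extra benefit.
Best response: 0.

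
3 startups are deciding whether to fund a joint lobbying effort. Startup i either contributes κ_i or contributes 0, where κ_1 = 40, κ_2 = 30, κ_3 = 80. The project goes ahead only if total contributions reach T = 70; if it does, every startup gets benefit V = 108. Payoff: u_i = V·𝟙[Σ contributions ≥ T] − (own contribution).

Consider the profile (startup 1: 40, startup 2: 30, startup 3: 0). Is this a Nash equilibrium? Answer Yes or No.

Yes

Total = 70 ≥ 70: provided.
Startup 1 (pledges 40, payoff 68): dropping to 0 → total 30, payoff 0. No gain.
Startup 2 (pledges 30, payoff 78): dropping to 0 → total 40, payoff 0. No gain.
Startup 3 (pledges 0, payoff 108): pledging 80 → total 150, payoff 28. No gain.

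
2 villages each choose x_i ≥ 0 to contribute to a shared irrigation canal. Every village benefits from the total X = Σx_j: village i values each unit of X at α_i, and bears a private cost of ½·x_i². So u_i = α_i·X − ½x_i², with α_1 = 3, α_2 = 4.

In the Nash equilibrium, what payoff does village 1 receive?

16.5

Village i's FOC: ∂u_i/∂x_i = α_i − x_i = 0, so x_i* = α_i.
NE contributions = (3, 4); X = 7.
u_1 = α_1·X − ½·(x_1)² = 3·7 − ½·3² = 16.5.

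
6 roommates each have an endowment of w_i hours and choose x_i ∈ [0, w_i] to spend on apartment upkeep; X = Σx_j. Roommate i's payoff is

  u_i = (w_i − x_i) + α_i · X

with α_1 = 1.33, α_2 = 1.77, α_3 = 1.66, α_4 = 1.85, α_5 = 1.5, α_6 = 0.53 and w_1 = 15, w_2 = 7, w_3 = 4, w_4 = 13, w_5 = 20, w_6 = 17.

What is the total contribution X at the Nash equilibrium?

59

∂u_i/∂x_i = α_i − 1, so roommate i contributes w_i if α_i > 1, else 0.
α_i > 1 for i ∈ {1, 2, 3, 4, 5}; NE contributions (15, 7, 4, 13, 20, 0), X = 59.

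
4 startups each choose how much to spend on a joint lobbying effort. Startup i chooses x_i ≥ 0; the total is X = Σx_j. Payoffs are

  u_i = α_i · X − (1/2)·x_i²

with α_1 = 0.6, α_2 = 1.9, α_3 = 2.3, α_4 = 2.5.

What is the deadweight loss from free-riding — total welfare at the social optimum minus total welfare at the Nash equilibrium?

61.045

Startup i's FOC: ∂u_i/∂x_i = α_i − x_i = 0, so x_i* = α_i.
NE contributions = (0.6, 1.9, 2.3, 2.5); X = 7.3.
W^NE = (Σα)·X − ½Σα_i² = 7.3² − ½·15.51 = 45.535.
Planner sets x_i = Σα_j = 7.3 for every i, so X^SO = 4·7.3 = 29.2.
W^SO = (Σα)·X^SO − ½·4·(Σα)² = (4/2)·7.3² = 106.58.
Deadweight loss = W^SO − W^NE = 61.045.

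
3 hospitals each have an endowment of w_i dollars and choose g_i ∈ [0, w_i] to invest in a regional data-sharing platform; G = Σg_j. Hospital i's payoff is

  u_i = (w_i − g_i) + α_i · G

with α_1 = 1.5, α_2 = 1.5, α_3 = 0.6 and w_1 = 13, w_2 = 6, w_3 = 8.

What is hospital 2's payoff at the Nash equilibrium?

28.5

∂u_i/∂g_i = α_i − 1, so hospital i contributes w_i if α_i > 1, else 0.
α_i > 1 for i ∈ {1, 2}; NE contributions (13, 6, 0), G = 19.
u_2 = (6 − 6) + 1.5·19 = 28.5.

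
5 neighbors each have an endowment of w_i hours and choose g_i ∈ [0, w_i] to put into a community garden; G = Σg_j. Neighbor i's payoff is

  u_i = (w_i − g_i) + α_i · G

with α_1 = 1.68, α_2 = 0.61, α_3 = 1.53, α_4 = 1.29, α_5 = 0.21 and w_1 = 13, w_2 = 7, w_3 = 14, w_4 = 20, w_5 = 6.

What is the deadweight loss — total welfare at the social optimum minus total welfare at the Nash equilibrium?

56.16

∂u_i/∂g_i = α_i − 1, so neighbor i contributes w_i if α_i > 1, else 0.
α_i > 1 for i ∈ {1, 3, 4}; NE contributions (13, 0, 14, 20, 0), G = 47.
W^NE = Σw_i − G^NE + (Σα_i)·G^NE = 60 + 4.32·47 = 263.04.
Planner: ∂(Σu_j)/∂g_i = Σα_j − 1 = 4.32 > 0, so everyone contributes w_i; G^SO = 60, W^SO = 60 + 4.32·60 = 319.2.
Deadweight loss = 56.16.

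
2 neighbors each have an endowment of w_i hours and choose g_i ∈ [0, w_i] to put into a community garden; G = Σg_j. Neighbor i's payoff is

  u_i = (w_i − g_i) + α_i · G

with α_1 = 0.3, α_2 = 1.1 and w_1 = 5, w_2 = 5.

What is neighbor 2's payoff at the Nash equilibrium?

∂u_i/∂g_i = α_i − 1, so neighbor i contributes w_i if α_i > 1, else 0.
α_i > 1 for i ∈ {2}; NE contributions (0, 5), G = 5.
u_2 = (5 − 5) + 1.1·5 = 5.5.

5.5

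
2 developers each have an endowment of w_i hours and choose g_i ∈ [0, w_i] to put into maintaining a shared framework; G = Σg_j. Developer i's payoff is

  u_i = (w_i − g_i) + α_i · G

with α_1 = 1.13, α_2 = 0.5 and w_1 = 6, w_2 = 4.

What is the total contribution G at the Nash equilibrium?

∂u_i/∂g_i = α_i − 1, so developer i contributes w_i if α_i > 1, else 0.
α_i > 1 for i ∈ {1}; NE contributions (6, 0), G = 6.

6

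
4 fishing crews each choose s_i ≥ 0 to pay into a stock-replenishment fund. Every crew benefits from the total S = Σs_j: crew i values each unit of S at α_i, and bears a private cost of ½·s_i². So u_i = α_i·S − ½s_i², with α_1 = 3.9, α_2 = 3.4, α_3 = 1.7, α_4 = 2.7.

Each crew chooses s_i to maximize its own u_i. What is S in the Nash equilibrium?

11.7

Crew i's FOC: ∂u_i/∂s_i = α_i − s_i = 0, so s_i* = α_i.
NE contributions = (3.9, 3.4, 1.7, 2.7); S = 11.7.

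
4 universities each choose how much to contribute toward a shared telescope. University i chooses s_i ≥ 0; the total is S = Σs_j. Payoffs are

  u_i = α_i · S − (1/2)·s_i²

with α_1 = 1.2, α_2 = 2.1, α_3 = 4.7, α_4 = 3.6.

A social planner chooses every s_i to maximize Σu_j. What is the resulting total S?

Planner FOC: ∂(Σu_j)/∂s_i = (Σα_j) − s_i = 0, so s_i^SO = Σα_j = 11.6 for every i; S^SO = 46.4.

46.4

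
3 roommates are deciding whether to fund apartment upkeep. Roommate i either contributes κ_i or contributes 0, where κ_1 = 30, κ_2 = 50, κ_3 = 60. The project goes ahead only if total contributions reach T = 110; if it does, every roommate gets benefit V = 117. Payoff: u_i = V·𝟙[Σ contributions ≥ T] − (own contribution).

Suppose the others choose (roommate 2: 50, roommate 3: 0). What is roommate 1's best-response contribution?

Others' total = 50. Even contributing 30 gives 80 < 110: no benefit either way.
Best response: 0.

0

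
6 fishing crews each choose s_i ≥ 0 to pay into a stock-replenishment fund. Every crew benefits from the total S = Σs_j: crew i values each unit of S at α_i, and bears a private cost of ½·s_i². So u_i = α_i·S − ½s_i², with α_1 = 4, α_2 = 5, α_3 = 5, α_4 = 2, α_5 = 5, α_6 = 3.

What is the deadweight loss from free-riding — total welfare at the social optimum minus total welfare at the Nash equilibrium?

Crew i's FOC: ∂u_i/∂s_i = α_i − s_i = 0, so s_i* = α_i.
NE contributions = (4, 5, 5, 2, 5, 3); S = 24.
W^NE = (Σα)·S − ½Σα_i² = 24² − ½·104 = 524.
Planner sets s_i = Σα_j = 24 for every i, so S^SO = 6·24 = 144.
W^SO = (Σα)·S^SO − ½·6·(Σα)² = (6/2)·24² = 1728.
Deadweight loss = W^SO − W^NE = 1204.

1204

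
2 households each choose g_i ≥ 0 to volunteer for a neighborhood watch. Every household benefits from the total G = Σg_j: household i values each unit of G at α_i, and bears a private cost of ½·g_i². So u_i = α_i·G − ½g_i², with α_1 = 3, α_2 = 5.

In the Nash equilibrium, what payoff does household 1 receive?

Household i's FOC: ∂u_i/∂g_i = α_i − g_i = 0, so g_i* = α_i.
NE contributions = (3, 5); G = 8.
u_1 = α_1·G − ½·(g_1)² = 3·8 − ½·3² = 19.5.

19.5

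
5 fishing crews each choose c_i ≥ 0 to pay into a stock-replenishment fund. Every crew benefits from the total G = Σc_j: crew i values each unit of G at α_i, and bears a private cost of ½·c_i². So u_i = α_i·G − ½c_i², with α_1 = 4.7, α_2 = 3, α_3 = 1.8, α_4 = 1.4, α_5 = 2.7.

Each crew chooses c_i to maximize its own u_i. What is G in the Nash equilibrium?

Crew i's FOC: ∂u_i/∂c_i = α_i − c_i = 0, so c_i* = α_i.
NE contributions = (4.7, 3, 1.8, 1.4, 2.7); G = 13.6.

13.6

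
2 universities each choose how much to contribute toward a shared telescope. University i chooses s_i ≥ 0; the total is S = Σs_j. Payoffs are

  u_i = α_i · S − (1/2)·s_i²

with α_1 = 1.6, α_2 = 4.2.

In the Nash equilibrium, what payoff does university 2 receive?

University i's FOC: ∂u_i/∂s_i = α_i − s_i = 0, so s_i* = α_i.
NE contributions = (1.6, 4.2); S = 5.8.
u_2 = α_2·S − ½·(s_2)² = 4.2·5.8 − ½·4.2² = 15.54.

15.54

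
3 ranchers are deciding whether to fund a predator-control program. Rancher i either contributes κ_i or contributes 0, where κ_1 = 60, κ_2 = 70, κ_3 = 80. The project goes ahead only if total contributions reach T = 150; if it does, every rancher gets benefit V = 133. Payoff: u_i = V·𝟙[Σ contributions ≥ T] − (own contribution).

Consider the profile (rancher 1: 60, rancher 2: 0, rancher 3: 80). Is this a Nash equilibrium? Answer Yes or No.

Total = 140 < 150: not provided.
Rancher 1 (pledges 60, payoff -60): dropping to 0 → total 80, payoff 0. Profitable deviation.

No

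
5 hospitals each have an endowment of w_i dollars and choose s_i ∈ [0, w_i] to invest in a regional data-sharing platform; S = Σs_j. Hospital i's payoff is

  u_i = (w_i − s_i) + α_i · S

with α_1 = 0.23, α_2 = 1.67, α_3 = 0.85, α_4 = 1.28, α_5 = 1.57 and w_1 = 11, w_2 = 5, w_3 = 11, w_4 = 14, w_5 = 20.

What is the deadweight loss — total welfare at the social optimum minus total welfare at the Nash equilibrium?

101.2

∂u_i/∂s_i = α_i − 1, so hospital i contributes w_i if α_i > 1, else 0.
α_i > 1 for i ∈ {2, 4, 5}; NE contributions (0, 5, 0, 14, 20), S = 39.
W^NE = Σw_i − S^NE + (Σα_i)·S^NE = 61 + 4.6·39 = 240.4.
Planner: ∂(Σu_j)/∂s_i = Σα_j − 1 = 4.6 > 0, so everyone contributes w_i; S^SO = 61, W^SO = 61 + 4.6·61 = 341.6.
Deadweight loss = 101.2.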